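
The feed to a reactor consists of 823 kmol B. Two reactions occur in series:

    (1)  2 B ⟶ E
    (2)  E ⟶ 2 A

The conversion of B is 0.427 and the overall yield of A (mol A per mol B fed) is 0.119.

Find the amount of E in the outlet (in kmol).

Conversion of B: B consumed = 2ξ₁ = 0.427 × 823 → ξ₁ = 175.7 kmol.
Yield of A: 2ξ₂ / 823 = 0.119 → ξ₂ = 48.97 kmol.
Outlet amounts (n = n₀ + Σ ν·ξ):
  B: 823 − 2(175.7) = 471.6
  E: 0 + 1(175.7) − 1(48.97) = 126.7
  A: 0 + 2(48.97) = 97.94

127 kmol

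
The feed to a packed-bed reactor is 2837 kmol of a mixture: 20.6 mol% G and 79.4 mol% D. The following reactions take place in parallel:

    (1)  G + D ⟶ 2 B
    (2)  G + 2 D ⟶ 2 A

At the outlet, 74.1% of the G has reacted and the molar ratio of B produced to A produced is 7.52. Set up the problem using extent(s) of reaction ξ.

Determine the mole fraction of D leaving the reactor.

0.635

Conversion of G: G consumed = 0.741 × 584.4 = 433.1 kmol = 1ξ₁ + 1ξ₂.
Selectivity: 2ξ₁ / (2ξ₂) = 7.52 → ξ₁ = 7.52 ξ₂.
Substitute: (1·7.52 + 1) ξ₂ = 433.1 → ξ₂ = 50.83 kmol, ξ₁ = 382.2 kmol.
Outlet amounts (n = n₀ + Σ ν·ξ):
  G: 584.4 − 1(382.2) − 1(50.83) = 151.4
  D: 2253 − 1(382.2) − 2(50.83) = 1769
  B: 0 + 2(382.2) = 764.5
  A: 0 + 2(50.83) = 101.7
Total out = 2786 kmol; y_D = 1769 / 2786 = 0.6348.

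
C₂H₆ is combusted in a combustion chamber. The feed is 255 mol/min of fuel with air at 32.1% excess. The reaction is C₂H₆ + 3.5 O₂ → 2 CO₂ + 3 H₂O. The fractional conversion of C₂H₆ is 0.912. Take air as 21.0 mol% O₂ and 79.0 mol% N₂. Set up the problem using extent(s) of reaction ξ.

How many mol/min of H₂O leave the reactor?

Stoichiometric O₂ = 3.5 × 255 = 892.5 mol/min; O₂ fed = 892.5 × 1.321 = 1179 mol/min.
N₂ fed = 1179 × 79/21 = 4435 mol/min.
Fuel reacted = 0.912 × 255 → ξ = 232.6 mol/min.
Outlet (n = n₀ + ν ξ):
  C₂H₆: 255 − 1(232.6) = 22.44
  O₂: 1179 − 3.5(232.6) = 365
  N₂: 4435 (inert)
  CO₂: 0 + 2(232.6) = 465.1
  H₂O: 0 + 3(232.6) = 697.7

698 mol/min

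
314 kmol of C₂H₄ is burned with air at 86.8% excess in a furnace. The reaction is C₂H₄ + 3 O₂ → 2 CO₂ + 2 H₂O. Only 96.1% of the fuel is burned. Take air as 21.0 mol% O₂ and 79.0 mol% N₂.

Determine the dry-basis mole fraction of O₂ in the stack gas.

0.106

Stoichiometric O₂ = 3 × 314 = 942 kmol; O₂ fed = 942 × 1.868 = 1760 kmol.
N₂ fed = 1760 × 79/21 = 6620 kmol.
Fuel reacted = 0.961 × 314 → ξ = 301.8 kmol.
Outlet (n = n₀ + ν ξ):
  C₂H₄: 314 − 1(301.8) = 12.25
  O₂: 1760 − 3(301.8) = 854.4
  N₂: 6620 (inert)
  CO₂: 0 + 2(301.8) = 603.5
  H₂O: 0 + 2(301.8) = 603.5
Dry total = 8090 kmol; y_O₂ (dry) = 854.4 / 8090 = 0.1056.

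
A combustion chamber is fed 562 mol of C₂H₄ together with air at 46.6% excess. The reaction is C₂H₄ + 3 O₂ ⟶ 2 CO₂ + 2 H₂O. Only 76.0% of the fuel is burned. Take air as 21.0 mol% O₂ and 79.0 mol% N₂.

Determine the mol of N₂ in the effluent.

Stoichiometric O₂ = 3 × 562 = 1686 mol; O₂ fed = 1686 × 1.466 = 2472 mol.
N₂ fed = 2472 × 79/21 = 9298 mol.
Fuel reacted = 0.76 × 562 → ξ = 427.1 mol.
Outlet (n = n₀ + ν ξ):
  C₂H₄: 562 − 1(427.1) = 134.9
  O₂: 2472 − 3(427.1) = 1190
  N₂: 9298 (inert)
  CO₂: 0 + 2(427.1) = 854.2
  H₂O: 0 + 2(427.1) = 854.2

9300 mol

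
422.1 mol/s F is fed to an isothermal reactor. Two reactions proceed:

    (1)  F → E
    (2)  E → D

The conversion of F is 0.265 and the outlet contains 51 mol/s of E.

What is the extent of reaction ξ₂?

ξ₂ = 60.9 mol/s

Conversion of F: F consumed = 1ξ₁ = 0.265 × 422.1 → ξ₁ = 111.9 mol/s.
E balance: n_E = 0 + 1ξ₁ − 1ξ₂ = 51 → ξ₂ = (1·111.9 − 51)/1 = 60.86 mol/s.
Outlet amounts (n = n₀ + Σ ν·ξ):
  F: 422.1 − 1(111.9) = 310.2
  E: 0 + 1(111.9) − 1(60.86) = 51
  D: 0 + 1(60.86) = 60.86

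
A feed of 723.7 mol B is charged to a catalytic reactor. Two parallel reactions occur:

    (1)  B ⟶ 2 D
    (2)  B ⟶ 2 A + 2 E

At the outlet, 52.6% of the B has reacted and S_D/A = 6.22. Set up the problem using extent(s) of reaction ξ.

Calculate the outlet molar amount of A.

Conversion of B: B consumed = 0.526 × 723.7 = 380.7 mol = 1ξ₁ + 1ξ₂.
Selectivity: 2ξ₁ / (2ξ₂) = 6.22 → ξ₁ = 6.22 ξ₂.
Substitute: (1·6.22 + 1) ξ₂ = 380.7 → ξ₂ = 52.72 mol, ξ₁ = 327.9 mol.
Outlet amounts (n = n₀ + Σ ν·ξ):
  B: 723.7 − 1(327.9) − 1(52.72) = 343
  D: 0 + 2(327.9) = 655.9
  A: 0 + 2(52.72) = 105.4
  E: 0 + 2(52.72) = 105.4

105 mol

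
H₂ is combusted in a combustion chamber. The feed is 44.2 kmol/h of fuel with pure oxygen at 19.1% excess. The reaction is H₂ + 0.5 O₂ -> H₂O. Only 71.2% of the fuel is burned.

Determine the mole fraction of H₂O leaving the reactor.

Stoichiometric O₂ = 0.5 × 44.2 = 22.1 kmol/h; O₂ fed = 22.1 × 1.191 = 26.32 kmol/h.
Fuel reacted = 0.712 × 44.2 → ξ = 31.47 kmol/h.
Outlet (n = n₀ + ν ξ):
  H₂: 44.2 − 1(31.47) = 12.73
  O₂: 26.32 − 0.5(31.47) = 10.59
  H₂O: 0 + 1(31.47) = 31.47
Total out = 54.79 kmol/h; y_H₂O = 31.47 / 54.79 = 0.5744.

0.574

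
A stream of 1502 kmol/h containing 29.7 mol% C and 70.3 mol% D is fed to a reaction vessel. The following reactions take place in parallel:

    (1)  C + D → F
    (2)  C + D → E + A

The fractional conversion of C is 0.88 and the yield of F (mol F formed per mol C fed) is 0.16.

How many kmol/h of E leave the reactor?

321 kmol/h

Yield of F: 1ξ₁ / 446.1 = 0.16 → ξ₁ = 71.38 kmol/h.
Conversion of C: 1ξ₁ + 1ξ₂ = 0.88 × 446.1 = 392.6 → ξ₂ = 321.2 kmol/h.
Outlet amounts (n = n₀ + Σ ν·ξ):
  C: 446.1 − 1(71.38) − 1(321.2) = 53.53
  D: 1056 − 1(71.38) − 1(321.2) = 663.3
  F: 0 + 1(71.38) = 71.38
  E: 0 + 1(321.2) = 321.2
  A: 0 + 1(321.2) = 321.2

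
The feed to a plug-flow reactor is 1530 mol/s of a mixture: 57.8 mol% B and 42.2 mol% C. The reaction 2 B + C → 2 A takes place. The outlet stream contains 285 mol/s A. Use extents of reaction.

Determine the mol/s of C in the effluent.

For A: n = n₀ + 2ξ → 285 = 0 + 2ξ, giving ξ = 142.5 mol/s.
Outlet amounts (n = n₀ + ν ξ):
  B: 884.3 − 2(142.5) = 599.3
  C: 645.7 − 1(142.5) = 503.2
  A: 0 + 2(142.5) = 285

503 mol/s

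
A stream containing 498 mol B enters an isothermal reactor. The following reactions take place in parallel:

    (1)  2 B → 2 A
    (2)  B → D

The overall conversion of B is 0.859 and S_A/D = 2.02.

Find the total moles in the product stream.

Conversion of B: B consumed = 0.859 × 498 = 427.8 mol = 2ξ₁ + 1ξ₂.
Selectivity: 2ξ₁ / (1ξ₂) = 2.02 → ξ₁ = 1.01 ξ₂.
Substitute: (2·1.01 + 1) ξ₂ = 427.8 → ξ₂ = 141.6 mol, ξ₁ = 143.1 mol.
Outlet amounts (n = n₀ + Σ ν·ξ):
  B: 498 − 2(143.1) − 1(141.6) = 70.22
  A: 0 + 2(143.1) = 286.1
  D: 0 + 1(141.6) = 141.6
Total out = 70.22 + 286.1 + 141.6 = 498 mol.

498 mol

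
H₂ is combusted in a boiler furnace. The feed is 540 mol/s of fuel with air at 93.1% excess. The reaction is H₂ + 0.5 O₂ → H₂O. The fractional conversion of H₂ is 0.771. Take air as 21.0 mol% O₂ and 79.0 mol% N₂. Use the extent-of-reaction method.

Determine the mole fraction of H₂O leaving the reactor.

0.148

Stoichiometric O₂ = 0.5 × 540 = 270 mol/s; O₂ fed = 270 × 1.931 = 521.4 mol/s.
N₂ fed = 521.4 × 79/21 = 1961 mol/s.
Fuel reacted = 0.771 × 540 → ξ = 416.3 mol/s.
Outlet (n = n₀ + ν ξ):
  H₂: 540 − 1(416.3) = 123.7
  O₂: 521.4 − 0.5(416.3) = 313.2
  N₂: 1961 (inert)
  H₂O: 0 + 1(416.3) = 416.3
Total out = 2815 mol/s; y_H₂O = 416.3 / 2815 = 0.1479.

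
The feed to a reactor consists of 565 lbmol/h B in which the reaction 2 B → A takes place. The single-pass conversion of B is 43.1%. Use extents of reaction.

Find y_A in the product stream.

B reacted = 0.431 × 565 = 243.5 lbmol/h; ν_B = −2, so ξ = 243.5/2 = 121.8 lbmol/h.
Outlet amounts (n = n₀ + ν ξ):
  B: 565 − 2(121.8) = 321.5
  A: 0 + 1(121.8) = 121.8
Total out = 443.2 lbmol/h; y_A = 121.8 / 443.2 = 0.2747.

0.275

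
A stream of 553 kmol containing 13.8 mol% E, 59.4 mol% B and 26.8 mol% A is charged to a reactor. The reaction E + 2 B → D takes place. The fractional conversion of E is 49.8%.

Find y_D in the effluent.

E reacted = 0.498 × 76.31 = 38 kmol; ν_E = −1, so ξ = 38/1 = 38 kmol.
Outlet amounts (n = n₀ + ν ξ):
  E: 76.31 − 1(38) = 38.31
  B: 328.5 − 2(38) = 252.5
  D: 0 + 1(38) = 38
  A: 148.2 (inert)
Total out = 477 kmol; y_D = 38 / 477 = 0.07968.

0.0797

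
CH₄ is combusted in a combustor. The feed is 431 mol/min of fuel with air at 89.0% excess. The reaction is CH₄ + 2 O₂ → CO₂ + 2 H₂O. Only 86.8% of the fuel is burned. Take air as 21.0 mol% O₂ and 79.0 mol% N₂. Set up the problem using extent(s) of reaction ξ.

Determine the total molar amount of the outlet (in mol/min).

8190 mol/min

Stoichiometric O₂ = 2 × 431 = 862 mol/min; O₂ fed = 862 × 1.890 = 1629 mol/min.
N₂ fed = 1629 × 79/21 = 6129 mol/min.
Fuel reacted = 0.868 × 431 → ξ = 374.1 mol/min.
Outlet (n = n₀ + ν ξ):
  CH₄: 431 − 1(374.1) = 56.89
  O₂: 1629 − 2(374.1) = 881
  N₂: 6129 (inert)
  CO₂: 0 + 1(374.1) = 374.1
  H₂O: 0 + 2(374.1) = 748.2
Total out = 56.89 + 881 + 6129 + 374.1 + 748.2 = 8189 mol/min.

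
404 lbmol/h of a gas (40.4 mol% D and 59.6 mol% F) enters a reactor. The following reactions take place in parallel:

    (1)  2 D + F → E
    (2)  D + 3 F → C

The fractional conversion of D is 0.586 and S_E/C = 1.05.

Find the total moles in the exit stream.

247 lbmol/h

Conversion of D: D consumed = 0.586 × 163.2 = 95.64 lbmol/h = 2ξ₁ + 1ξ₂.
Selectivity: 1ξ₁ / (1ξ₂) = 1.05 → ξ₁ = 1.05 ξ₂.
Substitute: (2·1.05 + 1) ξ₂ = 95.64 → ξ₂ = 30.85 lbmol/h, ξ₁ = 32.4 lbmol/h.
Outlet amounts (n = n₀ + Σ ν·ξ):
  D: 163.2 − 2(32.4) − 1(30.85) = 67.57
  F: 240.8 − 1(32.4) − 3(30.85) = 115.8
  E: 0 + 1(32.4) = 32.4
  C: 0 + 1(30.85) = 30.85
Total out = 67.57 + 115.8 + 32.4 + 30.85 = 246.6 lbmol/h.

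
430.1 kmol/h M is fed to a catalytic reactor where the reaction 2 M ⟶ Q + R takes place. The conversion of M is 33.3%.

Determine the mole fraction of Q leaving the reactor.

M reacted = 0.333 × 430.1 = 143.2 kmol/h; ν_M = −2, so ξ = 143.2/2 = 71.61 kmol/h.
Outlet amounts (n = n₀ + ν ξ):
  M: 430.1 − 2(71.61) = 286.9
  Q: 0 + 1(71.61) = 71.61
  R: 0 + 1(71.61) = 71.61
Total out = 430.1 kmol/h; y_Q = 71.61 / 430.1 = 0.1665.

0.167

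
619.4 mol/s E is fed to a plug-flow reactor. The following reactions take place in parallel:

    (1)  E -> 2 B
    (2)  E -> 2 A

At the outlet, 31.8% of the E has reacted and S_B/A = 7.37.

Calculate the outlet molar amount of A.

Conversion of E: E consumed = 0.318 × 619.4 = 197 mol/s = 1ξ₁ + 1ξ₂.
Selectivity: 2ξ₁ / (2ξ₂) = 7.37 → ξ₁ = 7.37 ξ₂.
Substitute: (1·7.37 + 1) ξ₂ = 197 → ξ₂ = 23.53 mol/s, ξ₁ = 173.4 mol/s.
Outlet amounts (n = n₀ + Σ ν·ξ):
  E: 619.4 − 1(173.4) − 1(23.53) = 422.4
  B: 0 + 2(173.4) = 346.9
  A: 0 + 2(23.53) = 47.07

47.1 mol/s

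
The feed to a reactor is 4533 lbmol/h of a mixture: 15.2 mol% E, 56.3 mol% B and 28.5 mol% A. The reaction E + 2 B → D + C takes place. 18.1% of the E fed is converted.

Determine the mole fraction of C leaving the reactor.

E reacted = 0.181 × 689 = 124.7 lbmol/h; ν_E = −1, so ξ = 124.7/1 = 124.7 lbmol/h.
Outlet amounts (n = n₀ + ν ξ):
  E: 689 − 1(124.7) = 564.3
  B: 2552 − 2(124.7) = 2303
  D: 0 + 1(124.7) = 124.7
  C: 0 + 1(124.7) = 124.7
  A: 1292 (inert)
Total out = 4408 lbmol/h; y_C = 124.7 / 4408 = 0.02829.

0.0283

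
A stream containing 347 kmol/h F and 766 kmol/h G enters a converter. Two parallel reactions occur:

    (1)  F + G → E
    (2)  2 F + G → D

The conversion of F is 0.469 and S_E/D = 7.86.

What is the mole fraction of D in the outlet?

0.0174

Conversion of F: F consumed = 0.469 × 347 = 162.7 kmol/h = 1ξ₁ + 2ξ₂.
Selectivity: 1ξ₁ / (1ξ₂) = 7.86 → ξ₁ = 7.86 ξ₂.
Substitute: (1·7.86 + 2) ξ₂ = 162.7 → ξ₂ = 16.51 kmol/h, ξ₁ = 129.7 kmol/h.
Outlet amounts (n = n₀ + Σ ν·ξ):
  F: 347 − 1(129.7) − 2(16.51) = 184.3
  G: 766 − 1(129.7) − 1(16.51) = 619.8
  E: 0 + 1(129.7) = 129.7
  D: 0 + 1(16.51) = 16.51
Total out = 950.3 kmol/h; y_D = 16.51 / 950.3 = 0.01737.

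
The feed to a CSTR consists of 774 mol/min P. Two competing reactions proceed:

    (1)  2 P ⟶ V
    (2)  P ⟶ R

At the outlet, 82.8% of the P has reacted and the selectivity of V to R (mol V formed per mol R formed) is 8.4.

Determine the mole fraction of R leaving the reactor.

0.0763

Conversion of P: P consumed = 0.828 × 774 = 640.9 mol/min = 2ξ₁ + 1ξ₂.
Selectivity: 1ξ₁ / (1ξ₂) = 8.4 → ξ₁ = 8.4 ξ₂.
Substitute: (2·8.4 + 1) ξ₂ = 640.9 → ξ₂ = 36 mol/min, ξ₁ = 302.4 mol/min.
Outlet amounts (n = n₀ + Σ ν·ξ):
  P: 774 − 2(302.4) − 1(36) = 133.1
  V: 0 + 1(302.4) = 302.4
  R: 0 + 1(36) = 36
Total out = 471.6 mol/min; y_R = 36 / 471.6 = 0.07635.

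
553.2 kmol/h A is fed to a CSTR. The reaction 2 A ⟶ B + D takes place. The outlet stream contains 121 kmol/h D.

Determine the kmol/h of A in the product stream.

311 kmol/h

For D: n = n₀ + 1ξ → 121 = 0 + 1ξ, giving ξ = 121 kmol/h.
Outlet amounts (n = n₀ + ν ξ):
  A: 553.2 − 2(121) = 311.2
  B: 0 + 1(121) = 121
  D: 0 + 1(121) = 121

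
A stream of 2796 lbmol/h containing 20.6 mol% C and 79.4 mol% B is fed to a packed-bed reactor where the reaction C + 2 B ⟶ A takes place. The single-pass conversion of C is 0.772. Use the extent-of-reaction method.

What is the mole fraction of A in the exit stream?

C reacted = 0.772 × 576 = 444.7 lbmol/h; ν_C = −1, so ξ = 444.7/1 = 444.7 lbmol/h.
Outlet amounts (n = n₀ + ν ξ):
  C: 576 − 1(444.7) = 131.3
  B: 2220 − 2(444.7) = 1331
  A: 0 + 1(444.7) = 444.7
Total out = 1907 lbmol/h; y_A = 444.7 / 1907 = 0.2332.

0.233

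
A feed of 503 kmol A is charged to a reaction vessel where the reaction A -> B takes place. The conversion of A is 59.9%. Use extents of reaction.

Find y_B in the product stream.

A reacted = 0.599 × 503 = 301.3 kmol; ν_A = −1, so ξ = 301.3/1 = 301.3 kmol.
Outlet amounts (n = n₀ + ν ξ):
  A: 503 − 1(301.3) = 201.7
  B: 0 + 1(301.3) = 301.3
Total out = 503 kmol; y_B = 301.3 / 503 = 0.599.

0.599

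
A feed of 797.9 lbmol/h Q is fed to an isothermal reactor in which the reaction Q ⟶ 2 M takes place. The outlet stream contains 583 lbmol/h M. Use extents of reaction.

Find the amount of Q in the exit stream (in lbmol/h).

For M: n = n₀ + 2ξ → 583 = 0 + 2ξ, giving ξ = 291.5 lbmol/h.
Outlet amounts (n = n₀ + ν ξ):
  Q: 797.9 − 1(291.5) = 506.4
  M: 0 + 2(291.5) = 583

506 lbmol/h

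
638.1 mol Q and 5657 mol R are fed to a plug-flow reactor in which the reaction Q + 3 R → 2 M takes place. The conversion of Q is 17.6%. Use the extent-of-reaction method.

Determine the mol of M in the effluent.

225 mol

Q reacted = 0.176 × 638.1 = 112.3 mol; ν_Q = −1, so ξ = 112.3/1 = 112.3 mol.
Outlet amounts (n = n₀ + ν ξ):
  Q: 638.1 − 1(112.3) = 525.8
  R: 5657 − 3(112.3) = 5320
  M: 0 + 2(112.3) = 224.6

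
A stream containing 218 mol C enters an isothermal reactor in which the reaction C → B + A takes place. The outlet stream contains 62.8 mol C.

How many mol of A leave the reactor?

For C: n = n₀ − 1ξ → 62.8 = 218 − 1ξ, giving ξ = 155.2 mol.
Outlet amounts (n = n₀ + ν ξ):
  C: 218 − 1(155.2) = 62.8
  B: 0 + 1(155.2) = 155.2
  A: 0 + 1(155.2) = 155.2

155 mol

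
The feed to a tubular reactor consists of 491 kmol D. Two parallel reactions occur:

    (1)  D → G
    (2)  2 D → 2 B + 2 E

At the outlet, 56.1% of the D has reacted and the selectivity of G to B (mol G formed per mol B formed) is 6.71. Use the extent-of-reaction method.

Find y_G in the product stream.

Conversion of D: D consumed = 0.561 × 491 = 275.5 kmol = 1ξ₁ + 2ξ₂.
Selectivity: 1ξ₁ / (2ξ₂) = 6.71 → ξ₁ = 13.42 ξ₂.
Substitute: (1·13.42 + 2) ξ₂ = 275.5 → ξ₂ = 17.86 kmol, ξ₁ = 239.7 kmol.
Outlet amounts (n = n₀ + Σ ν·ξ):
  D: 491 − 1(239.7) − 2(17.86) = 215.5
  G: 0 + 1(239.7) = 239.7
  B: 0 + 2(17.86) = 35.73
  E: 0 + 2(17.86) = 35.73
Total out = 526.7 kmol; y_G = 239.7 / 526.7 = 0.4551.

0.455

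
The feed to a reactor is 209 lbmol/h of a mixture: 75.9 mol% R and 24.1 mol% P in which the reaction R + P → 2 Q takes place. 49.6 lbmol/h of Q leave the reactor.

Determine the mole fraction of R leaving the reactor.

For Q: n = n₀ + 2ξ → 49.6 = 0 + 2ξ, giving ξ = 24.8 lbmol/h.
Outlet amounts (n = n₀ + ν ξ):
  R: 158.6 − 1(24.8) = 133.8
  P: 50.37 − 1(24.8) = 25.57
  Q: 0 + 2(24.8) = 49.6
Total out = 209 lbmol/h; y_R = 133.8 / 209 = 0.6403.

0.64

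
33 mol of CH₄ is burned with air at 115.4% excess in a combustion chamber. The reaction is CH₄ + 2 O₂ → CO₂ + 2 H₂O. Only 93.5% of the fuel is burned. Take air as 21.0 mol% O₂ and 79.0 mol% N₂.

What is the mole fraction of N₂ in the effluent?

0.753

Stoichiometric O₂ = 2 × 33 = 66 mol; O₂ fed = 66 × 2.154 = 142.2 mol.
N₂ fed = 142.2 × 79/21 = 534.8 mol.
Fuel reacted = 0.935 × 33 → ξ = 30.86 mol.
Outlet (n = n₀ + ν ξ):
  CH₄: 33 − 1(30.86) = 2.145
  O₂: 142.2 − 2(30.86) = 80.45
  N₂: 534.8 (inert)
  CO₂: 0 + 1(30.86) = 30.86
  H₂O: 0 + 2(30.86) = 61.71
Total out = 710 mol; y_N₂ = 534.8 / 710 = 0.7533.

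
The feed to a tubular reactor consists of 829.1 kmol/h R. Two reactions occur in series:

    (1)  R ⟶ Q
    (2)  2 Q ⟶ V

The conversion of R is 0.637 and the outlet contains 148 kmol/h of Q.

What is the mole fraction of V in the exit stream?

0.297

Conversion of R: R consumed = 1ξ₁ = 0.637 × 829.1 → ξ₁ = 528.1 kmol/h.
Q balance: n_Q = 0 + 1ξ₁ − 2ξ₂ = 148 → ξ₂ = (1·528.1 − 148)/2 = 190.1 kmol/h.
Outlet amounts (n = n₀ + Σ ν·ξ):
  R: 829.1 − 1(528.1) = 301
  Q: 0 + 1(528.1) − 2(190.1) = 148
  V: 0 + 1(190.1) = 190.1
Total out = 639 kmol/h; y_V = 190.1 / 639 = 0.2974.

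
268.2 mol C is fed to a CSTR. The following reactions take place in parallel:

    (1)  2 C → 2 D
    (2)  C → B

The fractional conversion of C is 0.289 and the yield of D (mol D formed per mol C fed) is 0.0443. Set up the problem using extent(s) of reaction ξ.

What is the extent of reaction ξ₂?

ξ₂ = 65.6 mol

Yield of D: 2ξ₁ / 268.2 = 0.0443 → ξ₁ = 5.941 mol.
Conversion of C: 2ξ₁ + 1ξ₂ = 0.289 × 268.2 = 77.51 → ξ₂ = 65.63 mol.
Outlet amounts (n = n₀ + Σ ν·ξ):
  C: 268.2 − 2(5.941) − 1(65.63) = 190.7
  D: 0 + 2(5.941) = 11.88
  B: 0 + 1(65.63) = 65.63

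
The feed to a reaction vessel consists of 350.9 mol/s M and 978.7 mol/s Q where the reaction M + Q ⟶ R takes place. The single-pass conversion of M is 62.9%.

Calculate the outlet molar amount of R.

M reacted = 0.629 × 350.9 = 220.7 mol/s; ν_M = −1, so ξ = 220.7/1 = 220.7 mol/s.
Outlet amounts (n = n₀ + ν ξ):
  M: 350.9 − 1(220.7) = 130.2
  Q: 978.7 − 1(220.7) = 758
  R: 0 + 1(220.7) = 220.7

221 mol/s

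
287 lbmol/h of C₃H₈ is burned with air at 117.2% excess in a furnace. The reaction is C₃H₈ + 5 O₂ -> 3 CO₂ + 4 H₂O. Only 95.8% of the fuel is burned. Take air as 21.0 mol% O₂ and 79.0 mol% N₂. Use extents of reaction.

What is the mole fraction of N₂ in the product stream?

0.761

Stoichiometric O₂ = 5 × 287 = 1435 lbmol/h; O₂ fed = 1435 × 2.172 = 3117 lbmol/h.
N₂ fed = 3117 × 79/21 = 11730 lbmol/h.
Fuel reacted = 0.958 × 287 → ξ = 274.9 lbmol/h.
Outlet (n = n₀ + ν ξ):
  C₃H₈: 287 − 1(274.9) = 12.05
  O₂: 3117 − 5(274.9) = 1742
  N₂: 11730 (inert)
  CO₂: 0 + 3(274.9) = 824.8
  H₂O: 0 + 4(274.9) = 1100
Total out = 15400 lbmol/h; y_N₂ = 11730 / 15400 = 0.7612.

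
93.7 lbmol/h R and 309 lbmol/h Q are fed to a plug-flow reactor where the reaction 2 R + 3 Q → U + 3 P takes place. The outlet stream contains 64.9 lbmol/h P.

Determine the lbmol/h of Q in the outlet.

For P: n = n₀ + 3ξ → 64.9 = 0 + 3ξ, giving ξ = 21.63 lbmol/h.
Outlet amounts (n = n₀ + ν ξ):
  R: 93.7 − 2(21.63) = 50.43
  Q: 309 − 3(21.63) = 244.1
  U: 0 + 1(21.63) = 21.63
  P: 0 + 3(21.63) = 64.9

244 lbmol/h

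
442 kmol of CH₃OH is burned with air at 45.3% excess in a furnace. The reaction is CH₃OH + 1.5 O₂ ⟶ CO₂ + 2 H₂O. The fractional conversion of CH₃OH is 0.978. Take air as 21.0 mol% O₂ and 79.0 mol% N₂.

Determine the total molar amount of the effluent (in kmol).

Stoichiometric O₂ = 1.5 × 442 = 663 kmol; O₂ fed = 663 × 1.453 = 963.3 kmol.
N₂ fed = 963.3 × 79/21 = 3624 kmol.
Fuel reacted = 0.978 × 442 → ξ = 432.3 kmol.
Outlet (n = n₀ + ν ξ):
  CH₃OH: 442 − 1(432.3) = 9.724
  O₂: 963.3 − 1.5(432.3) = 314.9
  N₂: 3624 (inert)
  CO₂: 0 + 1(432.3) = 432.3
  H₂O: 0 + 2(432.3) = 864.6
Total out = 9.724 + 314.9 + 3624 + 432.3 + 864.6 = 5245 kmol.

5250 kmol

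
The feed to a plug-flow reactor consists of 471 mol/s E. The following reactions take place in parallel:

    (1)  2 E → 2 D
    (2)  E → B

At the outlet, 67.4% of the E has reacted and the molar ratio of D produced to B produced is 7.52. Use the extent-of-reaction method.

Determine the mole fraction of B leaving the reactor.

Conversion of E: E consumed = 0.674 × 471 = 317.5 mol/s = 2ξ₁ + 1ξ₂.
Selectivity: 2ξ₁ / (1ξ₂) = 7.52 → ξ₁ = 3.76 ξ₂.
Substitute: (2·3.76 + 1) ξ₂ = 317.5 → ξ₂ = 37.26 mol/s, ξ₁ = 140.1 mol/s.
Outlet amounts (n = n₀ + Σ ν·ξ):
  E: 471 − 2(140.1) − 1(37.26) = 153.5
  D: 0 + 2(140.1) = 280.2
  B: 0 + 1(37.26) = 37.26
Total out = 471 mol/s; y_B = 37.26 / 471 = 0.07911.

0.0791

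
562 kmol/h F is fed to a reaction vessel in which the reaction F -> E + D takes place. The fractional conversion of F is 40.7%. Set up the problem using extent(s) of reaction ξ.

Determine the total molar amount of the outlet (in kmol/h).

791 kmol/h

F reacted = 0.407 × 562 = 228.7 kmol/h; ν_F = −1, so ξ = 228.7/1 = 228.7 kmol/h.
Outlet amounts (n = n₀ + ν ξ):
  F: 562 − 1(228.7) = 333.3
  E: 0 + 1(228.7) = 228.7
  D: 0 + 1(228.7) = 228.7
Total out = 333.3 + 228.7 + 228.7 = 790.7 kmol/h.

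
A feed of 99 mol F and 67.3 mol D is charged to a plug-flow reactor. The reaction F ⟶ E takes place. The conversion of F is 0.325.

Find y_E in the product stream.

0.193

F reacted = 0.325 × 99 = 32.18 mol; ν_F = −1, so ξ = 32.18/1 = 32.18 mol.
Outlet amounts (n = n₀ + ν ξ):
  F: 99 − 1(32.18) = 66.82
  E: 0 + 1(32.18) = 32.18
  D: 67.3 (inert)
Total out = 166.3 mol; y_E = 32.18 / 166.3 = 0.1935.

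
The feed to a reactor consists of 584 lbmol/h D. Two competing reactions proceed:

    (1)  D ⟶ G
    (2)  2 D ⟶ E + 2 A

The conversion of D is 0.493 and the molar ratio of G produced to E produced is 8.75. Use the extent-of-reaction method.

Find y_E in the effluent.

Conversion of D: D consumed = 0.493 × 584 = 287.9 lbmol/h = 1ξ₁ + 2ξ₂.
Selectivity: 1ξ₁ / (1ξ₂) = 8.75 → ξ₁ = 8.75 ξ₂.
Substitute: (1·8.75 + 2) ξ₂ = 287.9 → ξ₂ = 26.78 lbmol/h, ξ₁ = 234.3 lbmol/h.
Outlet amounts (n = n₀ + Σ ν·ξ):
  D: 584 − 1(234.3) − 2(26.78) = 296.1
  G: 0 + 1(234.3) = 234.3
  E: 0 + 1(26.78) = 26.78
  A: 0 + 2(26.78) = 53.57
Total out = 610.8 lbmol/h; y_E = 26.78 / 610.8 = 0.04385.

0.0438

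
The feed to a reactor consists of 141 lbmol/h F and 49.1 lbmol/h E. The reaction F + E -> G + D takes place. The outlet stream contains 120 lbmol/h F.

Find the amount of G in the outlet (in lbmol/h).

21 lbmol/h

For F: n = n₀ − 1ξ → 120 = 141 − 1ξ, giving ξ = 21 lbmol/h.
Outlet amounts (n = n₀ + ν ξ):
  F: 141 − 1(21) = 120
  E: 49.1 − 1(21) = 28.1
  G: 0 + 1(21) = 21
  D: 0 + 1(21) = 21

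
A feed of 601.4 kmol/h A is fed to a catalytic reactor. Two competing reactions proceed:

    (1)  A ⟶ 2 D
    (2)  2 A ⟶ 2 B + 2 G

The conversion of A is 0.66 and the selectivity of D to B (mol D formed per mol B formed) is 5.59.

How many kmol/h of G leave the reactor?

Conversion of A: A consumed = 0.66 × 601.4 = 396.9 kmol/h = 1ξ₁ + 2ξ₂.
Selectivity: 2ξ₁ / (2ξ₂) = 5.59 → ξ₁ = 5.59 ξ₂.
Substitute: (1·5.59 + 2) ξ₂ = 396.9 → ξ₂ = 52.3 kmol/h, ξ₁ = 292.3 kmol/h.
Outlet amounts (n = n₀ + Σ ν·ξ):
  A: 601.4 − 1(292.3) − 2(52.3) = 204.5
  D: 0 + 2(292.3) = 584.7
  B: 0 + 2(52.3) = 104.6
  G: 0 + 2(52.3) = 104.6

105 kmol/h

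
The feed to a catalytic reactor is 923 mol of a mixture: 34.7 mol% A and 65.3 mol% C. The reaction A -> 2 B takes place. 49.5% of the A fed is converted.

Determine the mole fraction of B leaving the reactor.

0.293

A reacted = 0.495 × 320.3 = 158.5 mol; ν_A = −1, so ξ = 158.5/1 = 158.5 mol.
Outlet amounts (n = n₀ + ν ξ):
  A: 320.3 − 1(158.5) = 161.7
  B: 0 + 2(158.5) = 317.1
  C: 602.7 (inert)
Total out = 1082 mol; y_B = 317.1 / 1082 = 0.2932.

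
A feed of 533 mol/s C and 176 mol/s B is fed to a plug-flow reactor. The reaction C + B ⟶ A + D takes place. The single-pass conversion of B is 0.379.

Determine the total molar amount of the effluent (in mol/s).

B reacted = 0.379 × 176 = 66.7 mol/s; ν_B = −1, so ξ = 66.7/1 = 66.7 mol/s.
Outlet amounts (n = n₀ + ν ξ):
  C: 533 − 1(66.7) = 466.3
  B: 176 − 1(66.7) = 109.3
  A: 0 + 1(66.7) = 66.7
  D: 0 + 1(66.7) = 66.7
Total out = 466.3 + 109.3 + 66.7 + 66.7 = 709 mol/s.

709 mol/s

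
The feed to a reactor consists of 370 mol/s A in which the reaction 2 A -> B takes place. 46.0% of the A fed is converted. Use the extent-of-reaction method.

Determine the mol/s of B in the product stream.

A reacted = 0.46 × 370 = 170.2 mol/s; ν_A = −2, so ξ = 170.2/2 = 85.1 mol/s.
Outlet amounts (n = n₀ + ν ξ):
  A: 370 − 2(85.1) = 199.8
  B: 0 + 1(85.1) = 85.1

85.1 mol/s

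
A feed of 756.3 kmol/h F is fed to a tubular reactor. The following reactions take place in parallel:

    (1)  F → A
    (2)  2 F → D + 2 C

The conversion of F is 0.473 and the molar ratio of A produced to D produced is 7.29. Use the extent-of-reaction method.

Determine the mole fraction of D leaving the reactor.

Conversion of F: F consumed = 0.473 × 756.3 = 357.7 kmol/h = 1ξ₁ + 2ξ₂.
Selectivity: 1ξ₁ / (1ξ₂) = 7.29 → ξ₁ = 7.29 ξ₂.
Substitute: (1·7.29 + 2) ξ₂ = 357.7 → ξ₂ = 38.51 kmol/h, ξ₁ = 280.7 kmol/h.
Outlet amounts (n = n₀ + Σ ν·ξ):
  F: 756.3 − 1(280.7) − 2(38.51) = 398.6
  A: 0 + 1(280.7) = 280.7
  D: 0 + 1(38.51) = 38.51
  C: 0 + 2(38.51) = 77.01
Total out = 794.8 kmol/h; y_D = 38.51 / 794.8 = 0.04845.

0.0484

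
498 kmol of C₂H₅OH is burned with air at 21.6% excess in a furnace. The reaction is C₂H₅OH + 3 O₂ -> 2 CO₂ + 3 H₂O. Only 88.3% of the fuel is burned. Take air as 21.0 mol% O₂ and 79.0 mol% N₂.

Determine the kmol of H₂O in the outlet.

1320 kmol

Stoichiometric O₂ = 3 × 498 = 1494 kmol; O₂ fed = 1494 × 1.216 = 1817 kmol.
N₂ fed = 1817 × 79/21 = 6834 kmol.
Fuel reacted = 0.883 × 498 → ξ = 439.7 kmol.
Outlet (n = n₀ + ν ξ):
  C₂H₅OH: 498 − 1(439.7) = 58.27
  O₂: 1817 − 3(439.7) = 497.5
  N₂: 6834 (inert)
  CO₂: 0 + 2(439.7) = 879.5
  H₂O: 0 + 3(439.7) = 1319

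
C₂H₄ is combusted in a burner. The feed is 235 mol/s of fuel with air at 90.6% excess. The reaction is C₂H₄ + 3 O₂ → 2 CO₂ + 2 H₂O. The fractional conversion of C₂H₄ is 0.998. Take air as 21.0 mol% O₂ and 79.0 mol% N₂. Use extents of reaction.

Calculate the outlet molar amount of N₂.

5050 mol/s

Stoichiometric O₂ = 3 × 235 = 705 mol/s; O₂ fed = 705 × 1.906 = 1344 mol/s.
N₂ fed = 1344 × 79/21 = 5055 mol/s.
Fuel reacted = 0.998 × 235 → ξ = 234.5 mol/s.
Outlet (n = n₀ + ν ξ):
  C₂H₄: 235 − 1(234.5) = 0.47
  O₂: 1344 − 3(234.5) = 640.1
  N₂: 5055 (inert)
  CO₂: 0 + 2(234.5) = 469.1
  H₂O: 0 + 2(234.5) = 469.1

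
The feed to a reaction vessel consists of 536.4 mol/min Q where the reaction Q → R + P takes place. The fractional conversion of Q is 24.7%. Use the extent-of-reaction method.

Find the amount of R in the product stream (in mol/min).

Q reacted = 0.247 × 536.4 = 132.5 mol/min; ν_Q = −1, so ξ = 132.5/1 = 132.5 mol/min.
Outlet amounts (n = n₀ + ν ξ):
  Q: 536.4 − 1(132.5) = 403.9
  R: 0 + 1(132.5) = 132.5
  P: 0 + 1(132.5) = 132.5

132 mol/min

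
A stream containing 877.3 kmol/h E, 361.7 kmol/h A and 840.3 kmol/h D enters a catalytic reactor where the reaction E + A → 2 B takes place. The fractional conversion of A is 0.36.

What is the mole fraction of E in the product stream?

0.359

A reacted = 0.36 × 361.7 = 130.2 kmol/h; ν_A = −1, so ξ = 130.2/1 = 130.2 kmol/h.
Outlet amounts (n = n₀ + ν ξ):
  E: 877.3 − 1(130.2) = 747.1
  A: 361.7 − 1(130.2) = 231.5
  B: 0 + 2(130.2) = 260.4
  D: 840.3 (inert)
Total out = 2079 kmol/h; y_E = 747.1 / 2079 = 0.3593.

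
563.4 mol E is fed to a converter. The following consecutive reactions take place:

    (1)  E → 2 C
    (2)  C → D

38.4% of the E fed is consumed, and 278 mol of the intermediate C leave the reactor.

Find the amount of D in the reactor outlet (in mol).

Conversion of E: E consumed = 1ξ₁ = 0.384 × 563.4 → ξ₁ = 216.3 mol.
C balance: n_C = 0 + 2ξ₁ − 1ξ₂ = 278 → ξ₂ = (2·216.3 − 278)/1 = 154.7 mol.
Outlet amounts (n = n₀ + Σ ν·ξ):
  E: 563.4 − 1(216.3) = 347.1
  C: 0 + 2(216.3) − 1(154.7) = 278
  D: 0 + 1(154.7) = 154.7

155 mol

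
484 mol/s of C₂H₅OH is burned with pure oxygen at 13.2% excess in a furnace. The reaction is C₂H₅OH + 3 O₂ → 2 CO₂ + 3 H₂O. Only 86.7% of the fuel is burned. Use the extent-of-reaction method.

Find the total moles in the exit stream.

2550 mol/s

Stoichiometric O₂ = 3 × 484 = 1452 mol/s; O₂ fed = 1452 × 1.132 = 1644 mol/s.
Fuel reacted = 0.867 × 484 → ξ = 419.6 mol/s.
Outlet (n = n₀ + ν ξ):
  C₂H₅OH: 484 − 1(419.6) = 64.37
  O₂: 1644 − 3(419.6) = 384.8
  CO₂: 0 + 2(419.6) = 839.3
  H₂O: 0 + 3(419.6) = 1259
Total out = 64.37 + 384.8 + 839.3 + 1259 = 2547 mol/s.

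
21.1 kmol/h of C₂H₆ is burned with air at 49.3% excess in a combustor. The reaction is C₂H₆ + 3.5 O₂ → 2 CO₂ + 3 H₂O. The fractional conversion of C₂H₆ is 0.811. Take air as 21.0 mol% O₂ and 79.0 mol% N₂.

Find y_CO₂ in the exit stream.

Stoichiometric O₂ = 3.5 × 21.1 = 73.85 kmol/h; O₂ fed = 73.85 × 1.493 = 110.3 kmol/h.
N₂ fed = 110.3 × 79/21 = 414.8 kmol/h.
Fuel reacted = 0.811 × 21.1 → ξ = 17.11 kmol/h.
Outlet (n = n₀ + ν ξ):
  C₂H₆: 21.1 − 1(17.11) = 3.988
  O₂: 110.3 − 3.5(17.11) = 50.37
  N₂: 414.8 (inert)
  CO₂: 0 + 2(17.11) = 34.22
  H₂O: 0 + 3(17.11) = 51.34
Total out = 554.7 kmol/h; y_CO₂ = 34.22 / 554.7 = 0.0617.

0.0617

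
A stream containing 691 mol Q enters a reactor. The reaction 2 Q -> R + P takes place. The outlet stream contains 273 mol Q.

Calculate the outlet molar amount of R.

209 mol

For Q: n = n₀ − 2ξ → 273 = 691 − 2ξ, giving ξ = 209 mol.
Outlet amounts (n = n₀ + ν ξ):
  Q: 691 − 2(209) = 273
  R: 0 + 1(209) = 209
  P: 0 + 1(209) = 209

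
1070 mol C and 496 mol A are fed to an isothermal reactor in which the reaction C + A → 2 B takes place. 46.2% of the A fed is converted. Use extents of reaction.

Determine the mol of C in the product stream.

A reacted = 0.462 × 496 = 229.2 mol; ν_A = −1, so ξ = 229.2/1 = 229.2 mol.
Outlet amounts (n = n₀ + ν ξ):
  C: 1070 − 1(229.2) = 840.8
  A: 496 − 1(229.2) = 266.8
  B: 0 + 2(229.2) = 458.3

841 mol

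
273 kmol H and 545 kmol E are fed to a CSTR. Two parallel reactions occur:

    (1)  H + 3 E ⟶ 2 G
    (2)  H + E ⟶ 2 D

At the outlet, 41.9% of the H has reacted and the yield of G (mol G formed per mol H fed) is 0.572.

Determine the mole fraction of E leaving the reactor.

Yield of G: 2ξ₁ / 273 = 0.572 → ξ₁ = 78.08 kmol.
Conversion of H: 1ξ₁ + 1ξ₂ = 0.419 × 273 = 114.4 → ξ₂ = 36.31 kmol.
Outlet amounts (n = n₀ + Σ ν·ξ):
  H: 273 − 1(78.08) − 1(36.31) = 158.6
  E: 545 − 3(78.08) − 1(36.31) = 274.5
  G: 0 + 2(78.08) = 156.2
  D: 0 + 2(36.31) = 72.62
Total out = 661.8 kmol; y_E = 274.5 / 661.8 = 0.4147.

0.415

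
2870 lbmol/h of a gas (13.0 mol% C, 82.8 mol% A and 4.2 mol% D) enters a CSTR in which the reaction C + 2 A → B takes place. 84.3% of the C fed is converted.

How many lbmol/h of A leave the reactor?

1750 lbmol/h

C reacted = 0.843 × 373.1 = 314.5 lbmol/h; ν_C = −1, so ξ = 314.5/1 = 314.5 lbmol/h.
Outlet amounts (n = n₀ + ν ξ):
  C: 373.1 − 1(314.5) = 58.58
  A: 2376 − 2(314.5) = 1747
  B: 0 + 1(314.5) = 314.5
  D: 120.5 (inert)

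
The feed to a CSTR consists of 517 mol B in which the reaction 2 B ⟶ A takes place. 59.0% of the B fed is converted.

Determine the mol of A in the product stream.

B reacted = 0.59 × 517 = 305 mol; ν_B = −2, so ξ = 305/2 = 152.5 mol.
Outlet amounts (n = n₀ + ν ξ):
  B: 517 − 2(152.5) = 212
  A: 0 + 1(152.5) = 152.5

153 mol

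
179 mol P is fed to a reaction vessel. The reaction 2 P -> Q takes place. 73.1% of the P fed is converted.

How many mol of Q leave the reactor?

65.4 mol

P reacted = 0.731 × 179 = 130.8 mol; ν_P = −2, so ξ = 130.8/2 = 65.42 mol.
Outlet amounts (n = n₀ + ν ξ):
  P: 179 − 2(65.42) = 48.15
  Q: 0 + 1(65.42) = 65.42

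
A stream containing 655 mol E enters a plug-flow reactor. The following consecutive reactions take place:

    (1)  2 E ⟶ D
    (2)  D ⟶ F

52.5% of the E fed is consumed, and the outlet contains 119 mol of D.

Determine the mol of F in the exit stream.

52.9 mol

Conversion of E: E consumed = 2ξ₁ = 0.525 × 655 → ξ₁ = 171.9 mol.
D balance: n_D = 0 + 1ξ₁ − 1ξ₂ = 119 → ξ₂ = (1·171.9 − 119)/1 = 52.94 mol.
Outlet amounts (n = n₀ + Σ ν·ξ):
  E: 655 − 2(171.9) = 311.1
  D: 0 + 1(171.9) − 1(52.94) = 119
  F: 0 + 1(52.94) = 52.94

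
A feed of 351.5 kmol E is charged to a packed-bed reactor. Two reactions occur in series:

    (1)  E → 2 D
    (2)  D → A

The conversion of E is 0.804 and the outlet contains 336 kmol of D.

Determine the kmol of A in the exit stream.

229 kmol

Conversion of E: E consumed = 1ξ₁ = 0.804 × 351.5 → ξ₁ = 282.6 kmol.
D balance: n_D = 0 + 2ξ₁ − 1ξ₂ = 336 → ξ₂ = (2·282.6 − 336)/1 = 229.2 kmol.
Outlet amounts (n = n₀ + Σ ν·ξ):
  E: 351.5 − 1(282.6) = 68.89
  D: 0 + 2(282.6) − 1(229.2) = 336
  A: 0 + 1(229.2) = 229.2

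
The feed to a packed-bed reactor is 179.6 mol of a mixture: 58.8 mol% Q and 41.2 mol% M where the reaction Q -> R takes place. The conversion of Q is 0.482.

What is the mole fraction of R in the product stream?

0.283

Q reacted = 0.482 × 105.6 = 50.9 mol; ν_Q = −1, so ξ = 50.9/1 = 50.9 mol.
Outlet amounts (n = n₀ + ν ξ):
  Q: 105.6 − 1(50.9) = 54.7
  R: 0 + 1(50.9) = 50.9
  M: 74 (inert)
Total out = 179.6 mol; y_R = 50.9 / 179.6 = 0.2834.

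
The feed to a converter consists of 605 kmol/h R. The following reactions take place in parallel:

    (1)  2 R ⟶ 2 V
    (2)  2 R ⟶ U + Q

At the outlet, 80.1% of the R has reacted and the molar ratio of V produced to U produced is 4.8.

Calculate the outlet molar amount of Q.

71.3 kmol/h

Conversion of R: R consumed = 0.801 × 605 = 484.6 kmol/h = 2ξ₁ + 2ξ₂.
Selectivity: 2ξ₁ / (1ξ₂) = 4.8 → ξ₁ = 2.4 ξ₂.
Substitute: (2·2.4 + 2) ξ₂ = 484.6 → ξ₂ = 71.27 kmol/h, ξ₁ = 171 kmol/h.
Outlet amounts (n = n₀ + Σ ν·ξ):
  R: 605 − 2(171) − 2(71.27) = 120.4
  V: 0 + 2(171) = 342.1
  U: 0 + 1(71.27) = 71.27
  Q: 0 + 1(71.27) = 71.27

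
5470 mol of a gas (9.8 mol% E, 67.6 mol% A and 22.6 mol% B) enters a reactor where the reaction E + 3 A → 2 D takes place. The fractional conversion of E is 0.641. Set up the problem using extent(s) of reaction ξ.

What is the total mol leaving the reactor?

4780 mol

E reacted = 0.641 × 536.1 = 343.6 mol; ν_E = −1, so ξ = 343.6/1 = 343.6 mol.
Outlet amounts (n = n₀ + ν ξ):
  E: 536.1 − 1(343.6) = 192.4
  A: 3698 − 3(343.6) = 2667
  D: 0 + 2(343.6) = 687.2
  B: 1236 (inert)
Total out = 192.4 + 2667 + 687.2 + 1236 = 4783 mol.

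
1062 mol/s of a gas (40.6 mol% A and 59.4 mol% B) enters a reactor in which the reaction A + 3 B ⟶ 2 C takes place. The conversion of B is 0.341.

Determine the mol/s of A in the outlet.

359 mol/s

B reacted = 0.341 × 630.8 = 215.1 mol/s; ν_B = −3, so ξ = 215.1/3 = 71.7 mol/s.
Outlet amounts (n = n₀ + ν ξ):
  A: 431.2 − 1(71.7) = 359.5
  B: 630.8 − 3(71.7) = 415.7
  C: 0 + 2(71.7) = 143.4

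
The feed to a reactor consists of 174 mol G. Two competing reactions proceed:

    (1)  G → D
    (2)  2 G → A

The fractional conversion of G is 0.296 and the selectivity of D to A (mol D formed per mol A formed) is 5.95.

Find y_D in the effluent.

0.23

Conversion of G: G consumed = 0.296 × 174 = 51.5 mol = 1ξ₁ + 2ξ₂.
Selectivity: 1ξ₁ / (1ξ₂) = 5.95 → ξ₁ = 5.95 ξ₂.
Substitute: (1·5.95 + 2) ξ₂ = 51.5 → ξ₂ = 6.478 mol, ξ₁ = 38.55 mol.
Outlet amounts (n = n₀ + Σ ν·ξ):
  G: 174 − 1(38.55) − 2(6.478) = 122.5
  D: 0 + 1(38.55) = 38.55
  A: 0 + 1(6.478) = 6.478
Total out = 167.5 mol; y_D = 38.55 / 167.5 = 0.2301.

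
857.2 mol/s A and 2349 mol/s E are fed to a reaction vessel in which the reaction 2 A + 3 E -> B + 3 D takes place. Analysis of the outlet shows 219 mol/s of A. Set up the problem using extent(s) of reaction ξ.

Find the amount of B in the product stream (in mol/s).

For A: n = n₀ − 2ξ → 219 = 857.2 − 2ξ, giving ξ = 319.1 mol/s.
Outlet amounts (n = n₀ + ν ξ):
  A: 857.2 − 2(319.1) = 219
  E: 2349 − 3(319.1) = 1392
  B: 0 + 1(319.1) = 319.1
  D: 0 + 3(319.1) = 957.3

319 mol/s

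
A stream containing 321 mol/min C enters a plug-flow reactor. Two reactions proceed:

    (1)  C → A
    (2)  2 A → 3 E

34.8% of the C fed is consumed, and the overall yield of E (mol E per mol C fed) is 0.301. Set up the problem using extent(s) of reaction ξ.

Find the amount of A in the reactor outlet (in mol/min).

47.3 mol/min

Conversion of C: C consumed = 1ξ₁ = 0.348 × 321 → ξ₁ = 111.7 mol/min.
Yield of E: 3ξ₂ / 321 = 0.301 → ξ₂ = 32.21 mol/min.
Outlet amounts (n = n₀ + Σ ν·ξ):
  C: 321 − 1(111.7) = 209.3
  A: 0 + 1(111.7) − 2(32.21) = 47.29
  E: 0 + 3(32.21) = 96.62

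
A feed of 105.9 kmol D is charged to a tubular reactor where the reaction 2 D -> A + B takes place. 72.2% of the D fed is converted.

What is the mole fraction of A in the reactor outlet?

0.361

D reacted = 0.722 × 105.9 = 76.46 kmol; ν_D = −2, so ξ = 76.46/2 = 38.23 kmol.
Outlet amounts (n = n₀ + ν ξ):
  D: 105.9 − 2(38.23) = 29.44
  A: 0 + 1(38.23) = 38.23
  B: 0 + 1(38.23) = 38.23
Total out = 105.9 kmol; y_A = 38.23 / 105.9 = 0.361.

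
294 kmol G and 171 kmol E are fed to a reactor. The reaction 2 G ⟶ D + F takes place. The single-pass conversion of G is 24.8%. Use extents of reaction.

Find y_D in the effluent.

0.0784

G reacted = 0.248 × 294 = 72.91 kmol; ν_G = −2, so ξ = 72.91/2 = 36.46 kmol.
Outlet amounts (n = n₀ + ν ξ):
  G: 294 − 2(36.46) = 221.1
  D: 0 + 1(36.46) = 36.46
  F: 0 + 1(36.46) = 36.46
  E: 171 (inert)
Total out = 465 kmol; y_D = 36.46 / 465 = 0.0784.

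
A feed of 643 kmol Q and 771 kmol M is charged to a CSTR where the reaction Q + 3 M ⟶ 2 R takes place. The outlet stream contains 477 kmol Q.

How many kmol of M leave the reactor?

For Q: n = n₀ − 1ξ → 477 = 643 − 1ξ, giving ξ = 166 kmol.
Outlet amounts (n = n₀ + ν ξ):
  Q: 643 − 1(166) = 477
  M: 771 − 3(166) = 273
  R: 0 + 2(166) = 332

273 kmol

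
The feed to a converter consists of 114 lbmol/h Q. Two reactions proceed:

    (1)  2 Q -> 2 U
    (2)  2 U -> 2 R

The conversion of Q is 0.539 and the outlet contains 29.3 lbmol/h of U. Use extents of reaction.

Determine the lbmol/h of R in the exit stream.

32.1 lbmol/h

Conversion of Q: Q consumed = 2ξ₁ = 0.539 × 114 → ξ₁ = 30.72 lbmol/h.
U balance: n_U = 0 + 2ξ₁ − 2ξ₂ = 29.3 → ξ₂ = (2·30.72 − 29.3)/2 = 16.07 lbmol/h.
Outlet amounts (n = n₀ + Σ ν·ξ):
  Q: 114 − 2(30.72) = 52.55
  U: 0 + 2(30.72) − 2(16.07) = 29.3
  R: 0 + 2(16.07) = 32.15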